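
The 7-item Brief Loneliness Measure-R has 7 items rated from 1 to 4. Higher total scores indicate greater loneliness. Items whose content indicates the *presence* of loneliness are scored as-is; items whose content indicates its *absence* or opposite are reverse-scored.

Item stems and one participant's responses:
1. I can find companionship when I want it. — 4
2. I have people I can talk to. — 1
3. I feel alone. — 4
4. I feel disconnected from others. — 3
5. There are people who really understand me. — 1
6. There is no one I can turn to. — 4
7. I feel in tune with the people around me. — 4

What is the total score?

Items 1, 2, 5, 7 describe the absence/opposite of loneliness → reverse-score.
reverse-coded value = 5 − response.
  item 1: 5 − 4 = 1
  item 2: 5 − 1 = 4
  item 3: 4
  item 4: 3
  item 5: 5 − 1 = 4
  item 6: 4
  item 7: 5 − 4 = 1
Total = 1 + 4 + 4 + 3 + 4 + 4 + 1 = 21

21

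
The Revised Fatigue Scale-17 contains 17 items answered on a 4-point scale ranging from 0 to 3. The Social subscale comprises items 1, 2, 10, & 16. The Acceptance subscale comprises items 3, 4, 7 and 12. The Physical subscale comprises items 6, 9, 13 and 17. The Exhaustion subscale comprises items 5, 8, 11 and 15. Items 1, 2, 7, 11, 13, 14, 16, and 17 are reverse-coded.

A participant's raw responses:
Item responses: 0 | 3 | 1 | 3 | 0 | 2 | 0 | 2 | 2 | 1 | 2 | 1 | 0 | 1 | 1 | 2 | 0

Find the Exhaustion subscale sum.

4

Exhaustion items: 5, 8, 11, 15.
Of these, item 11 is reverse-coded; on a 0–3 scale, reversed = 3 − raw.
  item 5: 0
  item 8: 2
  item 11: 3 − 2 = 1
  item 15: 1
Sum = 0 + 2 + 1 + 1 = 4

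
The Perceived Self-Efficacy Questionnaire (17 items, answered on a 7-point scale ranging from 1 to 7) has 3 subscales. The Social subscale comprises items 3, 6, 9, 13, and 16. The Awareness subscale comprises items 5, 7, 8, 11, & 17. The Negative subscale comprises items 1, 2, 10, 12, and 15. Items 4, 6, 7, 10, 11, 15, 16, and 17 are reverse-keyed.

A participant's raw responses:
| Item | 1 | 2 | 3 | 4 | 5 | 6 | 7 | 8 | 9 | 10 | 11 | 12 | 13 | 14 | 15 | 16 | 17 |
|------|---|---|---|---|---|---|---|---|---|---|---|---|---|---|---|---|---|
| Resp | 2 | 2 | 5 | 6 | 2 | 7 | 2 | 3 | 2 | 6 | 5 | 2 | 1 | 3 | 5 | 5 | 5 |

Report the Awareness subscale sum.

Awareness items: 5, 7, 8, 11, 17.
Of these, items 7, 11, and 17 are reverse-keyed; reversed = (1+7) − raw = 8 − raw.
  item 5: 2
  item 7: 8 − 2 = 6
  item 8: 3
  item 11: 8 − 5 = 3
  item 17: 8 − 5 = 3
Sum = 2 + 6 + 3 + 3 + 3 = 17

17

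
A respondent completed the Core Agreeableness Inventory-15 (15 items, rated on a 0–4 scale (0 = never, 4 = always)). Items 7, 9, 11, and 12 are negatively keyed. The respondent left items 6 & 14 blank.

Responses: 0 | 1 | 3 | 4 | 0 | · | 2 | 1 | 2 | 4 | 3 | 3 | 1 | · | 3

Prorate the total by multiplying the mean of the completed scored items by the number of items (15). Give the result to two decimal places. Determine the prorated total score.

Reverse-coded (on a 0–4 scale, reversed = 4 − raw):
  item 7: 4 − 2 = 2
  item 9: 4 − 2 = 2
  item 11: 4 − 3 = 1
  item 12: 4 − 3 = 1
Completed scored items (13 of 15): 0, 1, 3, 4, 0, 2, 1, 2, 4, 1, 1, 1, 3; sum = 23.
Person mean = 23 / 13 ≈ 1.7692
Prorated total = (23 / 13) × 15 = 26.54 (to 2 dp)

26.54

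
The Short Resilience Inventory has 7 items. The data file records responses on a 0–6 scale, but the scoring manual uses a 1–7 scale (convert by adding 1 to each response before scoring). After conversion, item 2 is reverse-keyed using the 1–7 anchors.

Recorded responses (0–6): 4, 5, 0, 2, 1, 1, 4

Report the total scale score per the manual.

Convert to 1–7: 5, 6, 1, 3, 2, 2, 5
Reverse-coded (reversed = (1+7) − raw = 8 − raw):
  item 2: 8 − 6 = 2
Scored: 5, 2, 1, 3, 2, 2, 5
Total = 20

20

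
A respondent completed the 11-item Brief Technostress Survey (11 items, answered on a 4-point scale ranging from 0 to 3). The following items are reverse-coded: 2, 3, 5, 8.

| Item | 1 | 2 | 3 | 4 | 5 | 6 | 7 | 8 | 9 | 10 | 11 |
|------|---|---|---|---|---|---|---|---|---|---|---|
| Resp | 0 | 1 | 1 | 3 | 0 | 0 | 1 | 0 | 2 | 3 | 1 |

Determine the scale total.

20

Reverse-coded items use 3 − raw:
  item 2: 3 − 1 = 2
  item 3: 3 − 1 = 2
  item 5: 3 − 0 = 3
  item 8: 3 − 0 = 3
After reverse-coding: 0, 2, 2, 3, 3, 0, 1, 3, 2, 3, 1
Total = 0 + 2 + 2 + 3 + 3 + 0 + 1 + 3 + 2 + 3 + 1 = 20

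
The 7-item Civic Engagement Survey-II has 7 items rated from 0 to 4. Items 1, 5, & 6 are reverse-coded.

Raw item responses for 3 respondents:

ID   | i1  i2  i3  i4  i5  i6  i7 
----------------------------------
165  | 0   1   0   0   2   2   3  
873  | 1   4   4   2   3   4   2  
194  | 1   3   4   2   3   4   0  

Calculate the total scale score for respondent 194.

Respondent 194 raw: 1, 3, 4, 2, 3, 4, 0.
Reverse-coded (on a 0–4 scale, reversed = 4 − raw):
  item 1: 4 − 1 = 3
  item 2: 3
  item 3: 4
  item 4: 2
  item 5: 4 − 3 = 1
  item 6: 4 − 4 = 0
  item 7: 0
Sum = 3 + 3 + 4 + 2 + 1 + 0 + 0 = 13

13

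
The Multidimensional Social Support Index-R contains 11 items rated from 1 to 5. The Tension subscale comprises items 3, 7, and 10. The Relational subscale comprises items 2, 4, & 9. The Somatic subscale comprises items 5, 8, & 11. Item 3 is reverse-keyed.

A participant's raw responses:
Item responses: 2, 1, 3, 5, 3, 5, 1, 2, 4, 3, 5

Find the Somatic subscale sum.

10

Somatic items: 5, 8, 11.
  item 5: 3
  item 8: 2
  item 11: 5
Sum = 3 + 2 + 5 = 10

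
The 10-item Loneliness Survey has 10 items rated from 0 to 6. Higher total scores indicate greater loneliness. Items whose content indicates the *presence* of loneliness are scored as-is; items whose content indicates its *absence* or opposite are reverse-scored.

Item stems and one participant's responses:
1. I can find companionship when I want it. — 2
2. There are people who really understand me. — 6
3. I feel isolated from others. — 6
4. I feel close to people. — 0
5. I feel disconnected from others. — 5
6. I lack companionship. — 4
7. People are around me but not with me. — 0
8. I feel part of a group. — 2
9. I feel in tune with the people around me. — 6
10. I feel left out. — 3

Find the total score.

32

Items 1, 2, 4, 8, 9 describe the absence/opposite of loneliness → reverse-score.
reverse-coded value = 6 − response.
  item 1: 6 − 2 = 4
  item 2: 6 − 6 = 0
  item 3: 6
  item 4: 6 − 0 = 6
  item 5: 5
  item 6: 4
  item 7: 0
  item 8: 6 − 2 = 4
  item 9: 6 − 6 = 0
  item 10: 3
Total = 4 + 0 + 6 + 6 + 5 + 4 + 0 + 4 + 0 + 3 = 32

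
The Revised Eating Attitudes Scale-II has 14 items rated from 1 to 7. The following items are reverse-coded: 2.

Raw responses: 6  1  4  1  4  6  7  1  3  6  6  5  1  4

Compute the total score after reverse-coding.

61

Reverse-coded items use 8 − raw:
  item 2: 8 − 1 = 7
Scored items: 6, 7, 4, 1, 4, 6, 7, 1, 3, 6, 6, 5, 1, 4
Total = 6 + 7 + 4 + 1 + 4 + 6 + 7 + 1 + 3 + 6 + 6 + 5 + 1 + 4 = 61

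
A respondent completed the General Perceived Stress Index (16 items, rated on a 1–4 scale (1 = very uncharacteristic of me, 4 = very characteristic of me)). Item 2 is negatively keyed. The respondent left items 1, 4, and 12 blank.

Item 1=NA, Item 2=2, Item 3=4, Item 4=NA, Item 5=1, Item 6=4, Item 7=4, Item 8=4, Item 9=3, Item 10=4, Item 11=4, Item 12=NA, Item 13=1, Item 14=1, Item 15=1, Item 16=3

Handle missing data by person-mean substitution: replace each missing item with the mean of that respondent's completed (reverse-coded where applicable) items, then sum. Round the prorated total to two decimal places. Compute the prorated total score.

Reverse-coded (reversed = (1+4) − raw = 5 − raw):
  item 2: 5 − 2 = 3
Completed scored items (13 of 16): 3, 4, 1, 4, 4, 4, 3, 4, 4, 1, 1, 1, 3; sum = 37.
Person mean = 37 / 13 ≈ 2.8462
Prorated total = (37 / 13) × 16 = 45.54 (to 2 dp)

45.54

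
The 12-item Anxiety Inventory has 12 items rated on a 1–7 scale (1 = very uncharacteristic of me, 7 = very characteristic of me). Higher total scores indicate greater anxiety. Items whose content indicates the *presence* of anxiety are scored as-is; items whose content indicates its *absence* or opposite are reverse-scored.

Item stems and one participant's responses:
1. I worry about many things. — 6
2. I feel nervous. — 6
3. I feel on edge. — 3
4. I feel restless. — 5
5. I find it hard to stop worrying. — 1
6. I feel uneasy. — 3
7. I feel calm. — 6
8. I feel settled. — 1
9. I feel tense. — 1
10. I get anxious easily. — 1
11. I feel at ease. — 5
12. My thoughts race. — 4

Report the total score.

Items 7, 8, 11 describe the absence/opposite of anxiety → reverse-score.
reversed = (1+7) − raw = 8 − raw.
  item 1: 6
  item 2: 6
  item 3: 3
  item 4: 5
  item 5: 1
  item 6: 3
  item 7: 8 − 6 = 2
  item 8: 8 − 1 = 7
  item 9: 1
  item 10: 1
  item 11: 8 − 5 = 3
  item 12: 4
Total = 6 + 6 + 3 + 5 + 1 + 3 + 2 + 7 + 1 + 1 + 3 + 4 = 42

42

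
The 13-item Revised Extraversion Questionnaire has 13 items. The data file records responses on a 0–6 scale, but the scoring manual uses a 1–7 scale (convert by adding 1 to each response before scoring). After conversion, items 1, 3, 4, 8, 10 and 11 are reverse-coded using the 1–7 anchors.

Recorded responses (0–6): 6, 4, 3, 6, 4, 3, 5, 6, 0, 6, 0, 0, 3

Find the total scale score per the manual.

Convert to 1–7: 7, 5, 4, 7, 5, 4, 6, 7, 1, 7, 1, 1, 4
Reverse-coded (reversed = (1+7) − raw = 8 − raw):
  item 1: 8 − 7 = 1
  item 3: 8 − 4 = 4
  item 4: 8 − 7 = 1
  item 8: 8 − 7 = 1
  item 10: 8 − 7 = 1
  item 11: 8 − 1 = 7
Scored: 1, 5, 4, 1, 5, 4, 6, 1, 1, 1, 7, 1, 4
Total = 41

41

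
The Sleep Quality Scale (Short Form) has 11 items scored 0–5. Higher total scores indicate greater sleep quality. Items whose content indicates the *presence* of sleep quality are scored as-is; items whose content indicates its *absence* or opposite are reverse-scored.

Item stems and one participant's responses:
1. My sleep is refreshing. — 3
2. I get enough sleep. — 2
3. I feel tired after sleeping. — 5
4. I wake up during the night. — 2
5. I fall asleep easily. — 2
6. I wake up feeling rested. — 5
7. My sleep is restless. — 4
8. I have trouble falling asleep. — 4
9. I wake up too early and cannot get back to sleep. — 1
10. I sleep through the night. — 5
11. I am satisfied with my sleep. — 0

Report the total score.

Items 3, 4, 7, 8, 9 describe the absence/opposite of sleep quality → reverse-score.
reverse-coded value = 5 − response.
  item 1: 3
  item 2: 2
  item 3: 5 − 5 = 0
  item 4: 5 − 2 = 3
  item 5: 2
  item 6: 5
  item 7: 5 − 4 = 1
  item 8: 5 − 4 = 1
  item 9: 5 − 1 = 4
  item 10: 5
  item 11: 0
Total = 3 + 2 + 0 + 3 + 2 + 5 + 1 + 1 + 4 + 5 + 0 = 26

26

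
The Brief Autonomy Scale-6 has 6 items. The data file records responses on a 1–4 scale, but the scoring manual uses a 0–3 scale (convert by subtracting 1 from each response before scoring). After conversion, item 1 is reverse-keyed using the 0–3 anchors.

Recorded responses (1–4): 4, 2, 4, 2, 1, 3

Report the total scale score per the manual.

7

Convert to 0–3: 3, 1, 3, 1, 0, 2
Reverse-coded (on a 0–3 scale, reversed = 3 − raw):
  item 1: 3 − 3 = 0
Scored: 0, 1, 3, 1, 0, 2
Total = 7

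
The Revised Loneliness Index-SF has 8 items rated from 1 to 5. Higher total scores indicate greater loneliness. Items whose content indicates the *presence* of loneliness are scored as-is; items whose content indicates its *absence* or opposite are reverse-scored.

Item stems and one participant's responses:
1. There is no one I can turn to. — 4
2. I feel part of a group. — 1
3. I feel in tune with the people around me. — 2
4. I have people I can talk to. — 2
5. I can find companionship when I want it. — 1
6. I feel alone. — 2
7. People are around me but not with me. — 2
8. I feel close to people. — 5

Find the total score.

27

Items 2, 3, 4, 5, 8 describe the absence/opposite of loneliness → reverse-score.
reversed = (1+5) − raw = 6 − raw.
  item 1: 4
  item 2: 6 − 1 = 5
  item 3: 6 − 2 = 4
  item 4: 6 − 2 = 4
  item 5: 6 − 1 = 5
  item 6: 2
  item 7: 2
  item 8: 6 − 5 = 1
Total = 4 + 5 + 4 + 4 + 5 + 2 + 2 + 1 = 27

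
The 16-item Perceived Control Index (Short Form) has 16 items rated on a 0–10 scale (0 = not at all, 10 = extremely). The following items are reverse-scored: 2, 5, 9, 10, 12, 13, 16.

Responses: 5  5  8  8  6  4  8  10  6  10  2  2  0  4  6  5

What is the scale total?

91

Reverse-scored items use 10 − raw:
  item 2: 10 − 5 = 5
  item 5: 10 − 6 = 4
  item 9: 10 − 6 = 4
  item 10: 10 − 10 = 0
  item 12: 10 − 2 = 8
  item 13: 10 − 0 = 10
  item 16: 10 − 5 = 5
Scored responses: 5, 5, 8, 8, 4, 4, 8, 10, 4, 0, 2, 8, 10, 4, 6, 5
Total = 5 + 5 + 8 + 8 + 4 + 4 + 8 + 10 + 4 + 0 + 2 + 8 + 10 + 4 + 6 + 5 = 91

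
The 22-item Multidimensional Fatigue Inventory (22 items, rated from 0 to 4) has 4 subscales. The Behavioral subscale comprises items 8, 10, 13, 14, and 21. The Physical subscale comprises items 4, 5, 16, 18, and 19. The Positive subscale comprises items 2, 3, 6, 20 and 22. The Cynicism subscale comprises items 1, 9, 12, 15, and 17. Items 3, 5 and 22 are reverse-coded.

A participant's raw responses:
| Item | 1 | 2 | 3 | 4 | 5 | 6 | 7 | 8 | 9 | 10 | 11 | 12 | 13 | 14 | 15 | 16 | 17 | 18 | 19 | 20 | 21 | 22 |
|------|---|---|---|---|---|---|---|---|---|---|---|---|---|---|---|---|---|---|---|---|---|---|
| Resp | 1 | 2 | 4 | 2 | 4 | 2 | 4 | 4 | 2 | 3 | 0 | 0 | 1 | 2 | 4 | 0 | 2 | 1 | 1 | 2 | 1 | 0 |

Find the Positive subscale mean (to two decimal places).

Positive items: 2, 3, 6, 20, 22.
Of these, items 3 & 22 are reverse-coded; reversed = (0+4) − raw = 4 − raw.
  item 2: 2
  item 3: 4 − 4 = 0
  item 6: 2
  item 20: 2
  item 22: 4 − 0 = 4
Sum = 2 + 0 + 2 + 2 + 4 = 10
Mean = 10 / 5 = 2.00

2.00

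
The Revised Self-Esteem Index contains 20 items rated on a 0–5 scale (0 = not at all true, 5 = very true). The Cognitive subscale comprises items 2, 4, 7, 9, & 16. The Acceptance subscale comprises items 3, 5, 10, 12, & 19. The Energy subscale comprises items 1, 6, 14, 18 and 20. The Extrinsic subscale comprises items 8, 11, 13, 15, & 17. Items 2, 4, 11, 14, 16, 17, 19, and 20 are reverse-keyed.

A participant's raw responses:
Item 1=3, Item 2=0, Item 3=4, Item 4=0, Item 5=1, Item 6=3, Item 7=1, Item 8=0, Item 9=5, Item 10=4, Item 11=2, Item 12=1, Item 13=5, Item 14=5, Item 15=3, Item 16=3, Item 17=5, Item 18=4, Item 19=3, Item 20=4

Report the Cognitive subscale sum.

18

Cognitive items: 2, 4, 7, 9, 16.
Of these, items 2, 4 and 16 are reverse-keyed; on a 0–5 scale, reversed = 5 − raw.
  item 2: 5 − 0 = 5
  item 4: 5 − 0 = 5
  item 7: 1
  item 9: 5
  item 16: 5 − 3 = 2
Sum = 5 + 5 + 1 + 5 + 2 = 18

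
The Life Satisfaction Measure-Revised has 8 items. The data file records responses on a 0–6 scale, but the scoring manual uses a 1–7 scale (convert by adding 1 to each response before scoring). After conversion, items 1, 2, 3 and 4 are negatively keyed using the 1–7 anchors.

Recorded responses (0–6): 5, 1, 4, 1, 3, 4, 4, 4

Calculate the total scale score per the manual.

36

Convert to 1–7: 6, 2, 5, 2, 4, 5, 5, 5
Reverse-coded (reversed = (1+7) − raw = 8 − raw):
  item 1: 8 − 6 = 2
  item 2: 8 − 2 = 6
  item 3: 8 − 5 = 3
  item 4: 8 − 2 = 6
Scored: 2, 6, 3, 6, 4, 5, 5, 5
Total = 36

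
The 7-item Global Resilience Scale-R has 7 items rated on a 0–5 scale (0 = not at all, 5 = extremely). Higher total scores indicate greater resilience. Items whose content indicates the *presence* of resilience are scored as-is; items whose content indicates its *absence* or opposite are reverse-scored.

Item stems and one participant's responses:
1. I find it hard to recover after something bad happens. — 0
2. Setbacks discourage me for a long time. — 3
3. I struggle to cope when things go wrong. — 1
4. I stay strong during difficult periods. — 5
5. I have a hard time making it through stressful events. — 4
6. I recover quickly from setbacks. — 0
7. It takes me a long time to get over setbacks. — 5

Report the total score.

17

Items 1, 2, 3, 5, 7 describe the absence/opposite of resilience → reverse-score.
reverse-coded value = 5 − response.
  item 1: 5 − 0 = 5
  item 2: 5 − 3 = 2
  item 3: 5 − 1 = 4
  item 4: 5
  item 5: 5 − 4 = 1
  item 6: 0
  item 7: 5 − 5 = 0
Total = 5 + 2 + 4 + 5 + 1 + 0 + 0 = 17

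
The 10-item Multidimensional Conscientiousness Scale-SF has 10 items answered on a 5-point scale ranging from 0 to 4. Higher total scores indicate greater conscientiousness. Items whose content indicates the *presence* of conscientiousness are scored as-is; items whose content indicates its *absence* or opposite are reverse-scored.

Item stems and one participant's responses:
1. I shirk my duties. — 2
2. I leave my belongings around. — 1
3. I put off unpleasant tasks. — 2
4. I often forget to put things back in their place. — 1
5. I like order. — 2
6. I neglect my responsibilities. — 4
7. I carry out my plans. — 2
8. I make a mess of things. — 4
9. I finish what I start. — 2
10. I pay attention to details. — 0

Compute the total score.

16

Items 1, 2, 3, 4, 6, 8 describe the absence/opposite of conscientiousness → reverse-score.
reverse-coded value = 4 − response.
  item 1: 4 − 2 = 2
  item 2: 4 − 1 = 3
  item 3: 4 − 2 = 2
  item 4: 4 − 1 = 3
  item 5: 2
  item 6: 4 − 4 = 0
  item 7: 2
  item 8: 4 − 4 = 0
  item 9: 2
  item 10: 0
Total = 2 + 3 + 2 + 3 + 2 + 0 + 2 + 0 + 2 + 0 = 16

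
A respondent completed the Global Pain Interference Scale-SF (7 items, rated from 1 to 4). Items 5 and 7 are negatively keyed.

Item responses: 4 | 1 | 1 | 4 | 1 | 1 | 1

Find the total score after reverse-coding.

19

Raw sum = 13. Negatively keyed items: 5, 7; their raw sum = 2.
Each reversal replaces raw with 5 − raw, changing the total by 5 − 2·raw per item.
Total = 13 + 2·5 − 2·2 = 13 + 10 − 4 = 19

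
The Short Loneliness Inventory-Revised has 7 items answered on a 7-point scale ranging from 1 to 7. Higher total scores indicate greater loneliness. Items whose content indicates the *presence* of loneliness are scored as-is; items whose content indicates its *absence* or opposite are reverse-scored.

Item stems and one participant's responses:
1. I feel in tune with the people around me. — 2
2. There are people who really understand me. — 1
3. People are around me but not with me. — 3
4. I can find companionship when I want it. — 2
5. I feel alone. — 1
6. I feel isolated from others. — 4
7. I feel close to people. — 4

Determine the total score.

31

Items 1, 2, 4, 7 describe the absence/opposite of loneliness → reverse-score.
on a 1–7 scale, reversed = 8 − raw.
  item 1: 8 − 2 = 6
  item 2: 8 − 1 = 7
  item 3: 3
  item 4: 8 − 2 = 6
  item 5: 1
  item 6: 4
  item 7: 8 − 4 = 4
Total = 6 + 7 + 3 + 6 + 1 + 4 + 4 = 31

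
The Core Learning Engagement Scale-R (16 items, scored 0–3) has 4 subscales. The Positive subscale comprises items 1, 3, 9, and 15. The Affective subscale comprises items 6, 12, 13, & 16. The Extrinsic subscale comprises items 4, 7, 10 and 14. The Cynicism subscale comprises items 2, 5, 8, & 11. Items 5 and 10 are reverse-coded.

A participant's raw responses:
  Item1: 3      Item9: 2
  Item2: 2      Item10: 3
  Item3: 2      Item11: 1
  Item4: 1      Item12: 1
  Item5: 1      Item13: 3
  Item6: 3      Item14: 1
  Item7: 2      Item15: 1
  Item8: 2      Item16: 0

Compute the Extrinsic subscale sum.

Extrinsic items: 4, 7, 10, 14.
Of these, item 10 is reverse-coded; reversed = (0+3) − raw = 3 − raw.
  item 4: 1
  item 7: 2
  item 10: 3 − 3 = 0
  item 14: 1
Sum = 1 + 2 + 0 + 1 = 4

4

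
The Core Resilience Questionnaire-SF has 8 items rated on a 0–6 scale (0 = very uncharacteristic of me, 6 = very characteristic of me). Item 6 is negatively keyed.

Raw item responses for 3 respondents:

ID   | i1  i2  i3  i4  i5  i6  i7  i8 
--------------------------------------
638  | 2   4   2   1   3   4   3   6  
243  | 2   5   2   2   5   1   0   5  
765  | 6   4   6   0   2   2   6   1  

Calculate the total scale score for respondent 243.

26

Respondent 243 raw: 2, 5, 2, 2, 5, 1, 0, 5.
Reverse-coded (on a 0–6 scale, reversed = 6 − raw):
  item 1: 2
  item 2: 5
  item 3: 2
  item 4: 2
  item 5: 5
  item 6: 6 − 1 = 5
  item 7: 0
  item 8: 5
Sum = 2 + 5 + 2 + 2 + 5 + 5 + 0 + 5 = 26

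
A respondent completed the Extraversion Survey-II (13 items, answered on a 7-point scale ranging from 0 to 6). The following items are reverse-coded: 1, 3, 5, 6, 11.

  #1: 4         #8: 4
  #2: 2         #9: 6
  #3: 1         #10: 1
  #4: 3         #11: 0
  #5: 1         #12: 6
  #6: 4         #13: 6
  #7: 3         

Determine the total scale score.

Apply reverse scoring (on a 0–6 scale, reversed = 6 − raw):
  item 1: 6 − 4 = 2
  item 3: 6 − 1 = 5
  item 5: 6 − 1 = 5
  item 6: 6 − 4 = 2
  item 11: 6 − 0 = 6
After reverse-coding: 2, 2, 5, 3, 5, 2, 3, 4, 6, 1, 6, 6, 6
Total = 2 + 2 + 5 + 3 + 5 + 2 + 3 + 4 + 6 + 1 + 6 + 6 + 6 = 51

51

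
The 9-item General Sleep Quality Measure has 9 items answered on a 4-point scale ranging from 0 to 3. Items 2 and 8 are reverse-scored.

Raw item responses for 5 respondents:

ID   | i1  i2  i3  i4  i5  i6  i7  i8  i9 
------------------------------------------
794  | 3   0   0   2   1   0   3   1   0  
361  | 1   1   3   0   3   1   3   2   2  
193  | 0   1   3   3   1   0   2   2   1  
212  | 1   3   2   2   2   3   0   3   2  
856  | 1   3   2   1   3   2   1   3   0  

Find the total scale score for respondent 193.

13

Respondent 193 raw: 0, 1, 3, 3, 1, 0, 2, 2, 1.
Reverse-coded (reversed = (0+3) − raw = 3 − raw):
  item 1: 0
  item 2: 3 − 1 = 2
  item 3: 3
  item 4: 3
  item 5: 1
  item 6: 0
  item 7: 2
  item 8: 3 − 2 = 1
  item 9: 1
Sum = 0 + 2 + 3 + 3 + 1 + 0 + 2 + 1 + 1 = 13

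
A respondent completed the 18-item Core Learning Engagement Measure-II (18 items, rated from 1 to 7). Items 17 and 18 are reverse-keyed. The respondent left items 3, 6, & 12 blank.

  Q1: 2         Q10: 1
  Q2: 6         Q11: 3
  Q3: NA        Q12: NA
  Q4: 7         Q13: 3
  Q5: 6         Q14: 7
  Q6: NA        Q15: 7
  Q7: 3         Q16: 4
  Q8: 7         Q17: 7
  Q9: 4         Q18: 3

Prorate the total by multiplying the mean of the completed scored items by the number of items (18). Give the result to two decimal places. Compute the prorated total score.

79.20

Reverse-coded (reverse-coded value = 8 − response):
  item 17: 8 − 7 = 1
  item 18: 8 − 3 = 5
Completed scored items (15 of 18): 2, 6, 7, 6, 3, 7, 4, 1, 3, 3, 7, 7, 4, 1, 5; sum = 66.
Person mean = 66 / 15 ≈ 4.4000
Prorated total = (66 / 15) × 18 = 79.20 (to 2 dp)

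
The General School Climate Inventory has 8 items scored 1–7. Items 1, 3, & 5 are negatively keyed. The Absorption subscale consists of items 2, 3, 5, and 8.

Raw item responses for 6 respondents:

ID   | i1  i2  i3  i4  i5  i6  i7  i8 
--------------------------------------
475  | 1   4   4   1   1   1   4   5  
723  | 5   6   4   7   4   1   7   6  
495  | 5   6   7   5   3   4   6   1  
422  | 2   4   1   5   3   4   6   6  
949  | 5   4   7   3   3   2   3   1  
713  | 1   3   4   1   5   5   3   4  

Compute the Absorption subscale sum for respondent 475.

20

Respondent 475 raw: 1, 4, 4, 1, 1, 1, 4, 5.
Absorption items: 2, 3, 5, 8.
Reverse-coded (reverse-coded value = 8 − response):
  item 2: 4
  item 3: 8 − 4 = 4
  item 5: 8 − 1 = 7
  item 8: 5
Sum = 4 + 4 + 7 + 5 = 20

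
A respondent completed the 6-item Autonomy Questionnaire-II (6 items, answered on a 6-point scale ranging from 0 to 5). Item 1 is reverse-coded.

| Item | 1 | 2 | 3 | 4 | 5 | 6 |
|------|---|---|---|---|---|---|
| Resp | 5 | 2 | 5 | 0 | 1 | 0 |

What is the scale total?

Reverse-coded items (reverse-coded value = 5 − response):
  item 1: 5 − 5 = 0
Scored items: 0, 2, 5, 0, 1, 0
Total = 0 + 2 + 5 + 0 + 1 + 0 = 8

8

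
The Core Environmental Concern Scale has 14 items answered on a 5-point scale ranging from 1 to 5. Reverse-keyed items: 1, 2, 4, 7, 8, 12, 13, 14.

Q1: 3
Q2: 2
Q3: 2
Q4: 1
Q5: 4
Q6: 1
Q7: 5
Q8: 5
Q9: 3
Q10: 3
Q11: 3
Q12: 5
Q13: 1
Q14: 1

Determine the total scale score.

41

Reverse-keyed items use 6 − raw:
  item 1: 6 − 3 = 3
  item 2: 6 − 2 = 4
  item 4: 6 − 1 = 5
  item 7: 6 − 5 = 1
  item 8: 6 − 5 = 1
  item 12: 6 − 5 = 1
  item 13: 6 − 1 = 5
  item 14: 6 − 1 = 5
Scored items: 3, 4, 2, 5, 4, 1, 1, 1, 3, 3, 3, 1, 5, 5
Total = 3 + 4 + 2 + 5 + 4 + 1 + 1 + 1 + 3 + 3 + 3 + 1 + 5 + 5 = 41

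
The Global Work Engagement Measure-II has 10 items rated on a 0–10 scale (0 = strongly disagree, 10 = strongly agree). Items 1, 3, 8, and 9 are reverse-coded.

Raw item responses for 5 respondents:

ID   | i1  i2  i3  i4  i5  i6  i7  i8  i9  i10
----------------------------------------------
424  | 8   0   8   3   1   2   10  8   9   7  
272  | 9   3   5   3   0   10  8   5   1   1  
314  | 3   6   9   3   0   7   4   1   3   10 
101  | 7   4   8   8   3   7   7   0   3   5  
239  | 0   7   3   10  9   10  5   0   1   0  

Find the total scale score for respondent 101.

56

Respondent 101 raw: 7, 4, 8, 8, 3, 7, 7, 0, 3, 5.
Reverse-coded (reverse-coded value = 10 − response):
  item 1: 10 − 7 = 3
  item 2: 4
  item 3: 10 − 8 = 2
  item 4: 8
  item 5: 3
  item 6: 7
  item 7: 7
  item 8: 10 − 0 = 10
  item 9: 10 − 3 = 7
  item 10: 5
Sum = 3 + 4 + 2 + 8 + 3 + 7 + 7 + 10 + 7 + 5 = 56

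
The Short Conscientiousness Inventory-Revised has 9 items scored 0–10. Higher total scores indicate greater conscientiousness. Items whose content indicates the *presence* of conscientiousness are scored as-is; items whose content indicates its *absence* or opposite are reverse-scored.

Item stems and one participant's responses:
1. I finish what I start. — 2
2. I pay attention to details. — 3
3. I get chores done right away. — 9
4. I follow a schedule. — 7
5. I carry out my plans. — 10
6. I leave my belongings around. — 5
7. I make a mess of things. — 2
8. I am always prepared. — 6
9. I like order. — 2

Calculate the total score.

Items 6, 7 describe the absence/opposite of conscientiousness → reverse-score.
reversed = (0+10) − raw = 10 − raw.
  item 1: 2
  item 2: 3
  item 3: 9
  item 4: 7
  item 5: 10
  item 6: 10 − 5 = 5
  item 7: 10 − 2 = 8
  item 8: 6
  item 9: 2
Total = 2 + 3 + 9 + 7 + 10 + 5 + 8 + 6 + 2 = 52

52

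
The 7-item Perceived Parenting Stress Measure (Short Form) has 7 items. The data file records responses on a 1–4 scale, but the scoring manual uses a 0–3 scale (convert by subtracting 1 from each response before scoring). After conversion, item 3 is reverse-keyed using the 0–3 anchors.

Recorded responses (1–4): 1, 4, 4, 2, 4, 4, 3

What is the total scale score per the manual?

12

Convert to 0–3: 0, 3, 3, 1, 3, 3, 2
Reverse-coded (reversed = (0+3) − raw = 3 − raw):
  item 3: 3 − 3 = 0
Scored: 0, 3, 0, 1, 3, 3, 2
Total = 12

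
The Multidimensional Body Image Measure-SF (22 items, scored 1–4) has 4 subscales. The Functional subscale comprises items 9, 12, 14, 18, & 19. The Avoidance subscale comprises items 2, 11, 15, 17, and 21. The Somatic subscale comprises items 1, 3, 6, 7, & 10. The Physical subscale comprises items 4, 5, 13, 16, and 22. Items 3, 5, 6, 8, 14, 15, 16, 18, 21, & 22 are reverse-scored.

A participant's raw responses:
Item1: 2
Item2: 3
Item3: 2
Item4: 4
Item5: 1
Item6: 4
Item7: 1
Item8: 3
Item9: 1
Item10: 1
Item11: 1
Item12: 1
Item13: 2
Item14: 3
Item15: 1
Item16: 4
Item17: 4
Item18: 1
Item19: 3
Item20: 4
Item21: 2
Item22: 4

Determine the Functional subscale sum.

11

Functional items: 9, 12, 14, 18, 19.
Of these, items 14 & 18 are reverse-scored; on a 1–4 scale, reversed = 5 − raw.
  item 9: 1
  item 12: 1
  item 14: 5 − 3 = 2
  item 18: 5 − 1 = 4
  item 19: 3
Sum = 1 + 1 + 2 + 4 + 3 = 11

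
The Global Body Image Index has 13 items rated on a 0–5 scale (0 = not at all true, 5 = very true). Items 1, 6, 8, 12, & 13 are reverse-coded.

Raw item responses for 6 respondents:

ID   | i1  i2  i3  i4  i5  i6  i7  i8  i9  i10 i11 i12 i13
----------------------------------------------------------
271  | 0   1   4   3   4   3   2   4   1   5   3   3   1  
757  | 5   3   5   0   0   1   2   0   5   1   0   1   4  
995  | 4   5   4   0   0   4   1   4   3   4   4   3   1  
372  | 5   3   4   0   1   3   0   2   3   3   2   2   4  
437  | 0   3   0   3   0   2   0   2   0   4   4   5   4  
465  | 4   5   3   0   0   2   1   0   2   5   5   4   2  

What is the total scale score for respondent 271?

37

Respondent 271 raw: 0, 1, 4, 3, 4, 3, 2, 4, 1, 5, 3, 3, 1.
Reverse-coded (reversed = (0+5) − raw = 5 − raw):
  item 1: 5 − 0 = 5
  item 2: 1
  item 3: 4
  item 4: 3
  item 5: 4
  item 6: 5 − 3 = 2
  item 7: 2
  item 8: 5 − 4 = 1
  item 9: 1
  item 10: 5
  item 11: 3
  item 12: 5 − 3 = 2
  item 13: 5 − 1 = 4
Sum = 5 + 1 + 4 + 3 + 4 + 2 + 2 + 1 + 1 + 5 + 3 + 2 + 4 = 37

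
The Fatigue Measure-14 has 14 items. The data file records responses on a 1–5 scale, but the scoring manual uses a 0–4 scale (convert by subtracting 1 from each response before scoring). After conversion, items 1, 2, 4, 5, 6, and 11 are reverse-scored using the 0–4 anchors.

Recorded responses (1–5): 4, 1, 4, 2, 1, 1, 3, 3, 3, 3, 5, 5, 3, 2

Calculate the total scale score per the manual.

Convert to 0–4: 3, 0, 3, 1, 0, 0, 2, 2, 2, 2, 4, 4, 2, 1
Reverse-coded (reverse-coded value = 4 − response):
  item 1: 4 − 3 = 1
  item 2: 4 − 0 = 4
  item 4: 4 − 1 = 3
  item 5: 4 − 0 = 4
  item 6: 4 − 0 = 4
  item 11: 4 − 4 = 0
Scored: 1, 4, 3, 3, 4, 4, 2, 2, 2, 2, 0, 4, 2, 1
Total = 34

34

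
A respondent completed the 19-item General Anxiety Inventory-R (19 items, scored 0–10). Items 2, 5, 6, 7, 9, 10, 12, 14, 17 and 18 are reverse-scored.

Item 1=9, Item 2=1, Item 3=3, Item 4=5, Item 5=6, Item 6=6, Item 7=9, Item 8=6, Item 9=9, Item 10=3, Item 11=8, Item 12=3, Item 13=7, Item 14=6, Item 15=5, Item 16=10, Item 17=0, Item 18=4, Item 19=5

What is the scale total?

Apply reverse scoring (on a 0–10 scale, reversed = 10 − raw):
  item 2: 10 − 1 = 9
  item 5: 10 − 6 = 4
  item 6: 10 − 6 = 4
  item 7: 10 − 9 = 1
  item 9: 10 − 9 = 1
  item 10: 10 − 3 = 7
  item 12: 10 − 3 = 7
  item 14: 10 − 6 = 4
  item 17: 10 − 0 = 10
  item 18: 10 − 4 = 6
After reverse-coding: 9, 9, 3, 5, 4, 4, 1, 6, 1, 7, 8, 7, 7, 4, 5, 10, 10, 6, 5
Total = 9 + 9 + 3 + 5 + 4 + 4 + 1 + 6 + 1 + 7 + 8 + 7 + 7 + 4 + 5 + 10 + 10 + 6 + 5 = 111

111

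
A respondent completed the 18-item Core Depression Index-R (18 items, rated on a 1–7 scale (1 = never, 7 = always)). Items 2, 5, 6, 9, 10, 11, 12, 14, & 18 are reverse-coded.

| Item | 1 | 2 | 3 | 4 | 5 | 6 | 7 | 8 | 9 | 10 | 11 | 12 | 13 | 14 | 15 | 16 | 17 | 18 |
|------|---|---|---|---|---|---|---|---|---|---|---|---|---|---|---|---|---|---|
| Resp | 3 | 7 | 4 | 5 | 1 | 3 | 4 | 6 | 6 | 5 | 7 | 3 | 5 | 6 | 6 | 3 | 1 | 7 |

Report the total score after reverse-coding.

Raw sum = 82. Reverse-coded items: 2, 5, 6, 9, 10, 11, 12, 14, 18; their raw sum = 45.
Each reversal replaces raw with 8 − raw, changing the total by 8 − 2·raw per item.
Total = 82 + 9·8 − 2·45 = 82 + 72 − 90 = 64

64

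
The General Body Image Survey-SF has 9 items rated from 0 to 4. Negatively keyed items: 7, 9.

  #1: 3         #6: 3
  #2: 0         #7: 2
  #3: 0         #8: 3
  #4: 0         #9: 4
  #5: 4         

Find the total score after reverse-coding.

Reversing items 7 & 9 with 4 − raw:
Total = 3 + 0 + 0 + 0 + 4 + 3 + (4−2) + 3 + (4−4)
      = 3 + 0 + 0 + 0 + 4 + 3 + 2 + 3 + 0 = 15

15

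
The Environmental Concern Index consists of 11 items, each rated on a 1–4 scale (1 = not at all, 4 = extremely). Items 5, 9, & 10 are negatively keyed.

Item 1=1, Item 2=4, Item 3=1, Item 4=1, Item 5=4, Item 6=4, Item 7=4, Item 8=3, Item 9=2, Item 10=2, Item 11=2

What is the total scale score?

27

Reversing items 5, 9, & 10 with 5 − raw:
Total = 1 + 4 + 1 + 1 + (5−4) + 4 + 4 + 3 + (5−2) + (5−2) + 2
      = 1 + 4 + 1 + 1 + 1 + 4 + 4 + 3 + 3 + 3 + 2 = 27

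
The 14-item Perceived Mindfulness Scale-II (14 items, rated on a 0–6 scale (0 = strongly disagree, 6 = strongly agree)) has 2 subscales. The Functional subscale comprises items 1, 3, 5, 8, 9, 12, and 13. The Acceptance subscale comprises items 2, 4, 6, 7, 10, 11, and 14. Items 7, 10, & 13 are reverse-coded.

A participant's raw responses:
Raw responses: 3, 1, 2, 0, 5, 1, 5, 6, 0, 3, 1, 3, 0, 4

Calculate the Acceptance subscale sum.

Acceptance items: 2, 4, 6, 7, 10, 11, 14.
Of these, items 7 & 10 are reverse-coded; reversed = (0+6) − raw = 6 − raw.
  item 2: 1
  item 4: 0
  item 6: 1
  item 7: 6 − 5 = 1
  item 10: 6 − 3 = 3
  item 11: 1
  item 14: 4
Sum = 1 + 0 + 1 + 1 + 3 + 1 + 4 = 11

11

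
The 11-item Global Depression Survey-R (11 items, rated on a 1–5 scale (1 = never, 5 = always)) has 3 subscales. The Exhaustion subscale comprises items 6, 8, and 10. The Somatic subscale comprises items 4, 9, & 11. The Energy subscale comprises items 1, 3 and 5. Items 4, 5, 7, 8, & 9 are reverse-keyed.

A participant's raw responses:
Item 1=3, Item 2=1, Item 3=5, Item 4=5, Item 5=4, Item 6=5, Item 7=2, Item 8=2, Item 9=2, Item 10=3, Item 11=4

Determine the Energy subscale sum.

10

Energy items: 1, 3, 5.
Of these, item 5 is reverse-keyed; reversed = (1+5) − raw = 6 − raw.
  item 1: 3
  item 3: 5
  item 5: 6 − 4 = 2
Sum = 3 + 5 + 2 = 10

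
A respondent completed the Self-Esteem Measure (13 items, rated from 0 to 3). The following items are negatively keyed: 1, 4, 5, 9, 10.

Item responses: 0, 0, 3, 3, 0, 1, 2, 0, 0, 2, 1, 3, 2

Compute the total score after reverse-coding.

22

Reversing items 1, 4, 5, 9 and 10 with 3 − raw:
Total = (3−0) + 0 + 3 + (3−3) + (3−0) + 1 + 2 + 0 + (3−0) + (3−2) + 1 + 3 + 2
      = 3 + 0 + 3 + 0 + 3 + 1 + 2 + 0 + 3 + 1 + 1 + 3 + 2 = 22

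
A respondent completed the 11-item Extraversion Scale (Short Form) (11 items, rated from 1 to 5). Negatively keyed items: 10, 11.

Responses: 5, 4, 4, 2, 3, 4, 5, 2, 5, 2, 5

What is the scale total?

39

Negatively keyed items use 6 − raw:
  item 10: 6 − 2 = 4
  item 11: 6 − 5 = 1
Scored items: 5, 4, 4, 2, 3, 4, 5, 2, 5, 4, 1
Total = 5 + 4 + 4 + 2 + 3 + 4 + 5 + 2 + 5 + 4 + 1 = 39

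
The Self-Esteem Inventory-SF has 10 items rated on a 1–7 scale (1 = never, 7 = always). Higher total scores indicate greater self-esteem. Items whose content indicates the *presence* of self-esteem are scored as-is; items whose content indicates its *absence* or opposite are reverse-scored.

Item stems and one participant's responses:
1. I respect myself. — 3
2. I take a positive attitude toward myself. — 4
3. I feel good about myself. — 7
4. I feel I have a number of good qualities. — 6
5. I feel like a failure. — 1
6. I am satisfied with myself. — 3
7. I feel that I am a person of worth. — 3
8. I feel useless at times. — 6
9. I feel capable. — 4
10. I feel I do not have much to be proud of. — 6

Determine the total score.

41

Items 5, 8, 10 describe the absence/opposite of self-esteem → reverse-score.
reversed = (1+7) − raw = 8 − raw.
  item 1: 3
  item 2: 4
  item 3: 7
  item 4: 6
  item 5: 8 − 1 = 7
  item 6: 3
  item 7: 3
  item 8: 8 − 6 = 2
  item 9: 4
  item 10: 8 − 6 = 2
Total = 3 + 4 + 7 + 6 + 7 + 3 + 3 + 2 + 4 + 2 = 41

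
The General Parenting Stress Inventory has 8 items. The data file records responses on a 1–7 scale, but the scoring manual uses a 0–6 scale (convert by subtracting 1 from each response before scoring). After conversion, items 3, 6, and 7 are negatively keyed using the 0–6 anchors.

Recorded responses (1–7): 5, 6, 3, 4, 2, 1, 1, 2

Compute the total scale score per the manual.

30

Convert to 0–6: 4, 5, 2, 3, 1, 0, 0, 1
Reverse-coded (reverse-coded value = 6 − response):
  item 3: 6 − 2 = 4
  item 6: 6 − 0 = 6
  item 7: 6 − 0 = 6
Scored: 4, 5, 4, 3, 1, 6, 6, 1
Total = 30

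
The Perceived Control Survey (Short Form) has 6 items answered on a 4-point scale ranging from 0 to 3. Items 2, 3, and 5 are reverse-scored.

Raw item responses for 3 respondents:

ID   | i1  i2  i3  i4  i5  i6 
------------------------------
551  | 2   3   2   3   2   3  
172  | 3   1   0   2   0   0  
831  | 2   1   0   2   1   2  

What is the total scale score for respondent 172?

Respondent 172 raw: 3, 1, 0, 2, 0, 0.
Reverse-coded (reverse-coded value = 3 − response):
  item 1: 3
  item 2: 3 − 1 = 2
  item 3: 3 − 0 = 3
  item 4: 2
  item 5: 3 − 0 = 3
  item 6: 0
Sum = 3 + 2 + 3 + 2 + 3 + 0 = 13

13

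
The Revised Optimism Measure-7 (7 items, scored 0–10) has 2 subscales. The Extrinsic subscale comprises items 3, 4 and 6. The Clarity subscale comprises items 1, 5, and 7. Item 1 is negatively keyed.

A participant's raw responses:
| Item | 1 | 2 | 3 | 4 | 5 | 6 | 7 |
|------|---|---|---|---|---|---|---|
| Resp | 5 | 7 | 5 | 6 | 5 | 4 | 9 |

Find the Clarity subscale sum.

19

Clarity items: 1, 5, 7.
Of these, item 1 is negatively keyed; on a 0–10 scale, reversed = 10 − raw.
  item 1: 10 − 5 = 5
  item 5: 5
  item 7: 9
Sum = 5 + 5 + 9 = 19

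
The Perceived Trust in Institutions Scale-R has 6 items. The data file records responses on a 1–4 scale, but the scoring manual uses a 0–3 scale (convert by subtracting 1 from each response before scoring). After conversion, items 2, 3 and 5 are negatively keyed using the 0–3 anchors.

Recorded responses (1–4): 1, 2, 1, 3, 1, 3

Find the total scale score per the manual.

12

Convert to 0–3: 0, 1, 0, 2, 0, 2
Reverse-coded (reverse-coded value = 3 − response):
  item 2: 3 − 1 = 2
  item 3: 3 − 0 = 3
  item 5: 3 − 0 = 3
Scored: 0, 2, 3, 2, 3, 2
Total = 12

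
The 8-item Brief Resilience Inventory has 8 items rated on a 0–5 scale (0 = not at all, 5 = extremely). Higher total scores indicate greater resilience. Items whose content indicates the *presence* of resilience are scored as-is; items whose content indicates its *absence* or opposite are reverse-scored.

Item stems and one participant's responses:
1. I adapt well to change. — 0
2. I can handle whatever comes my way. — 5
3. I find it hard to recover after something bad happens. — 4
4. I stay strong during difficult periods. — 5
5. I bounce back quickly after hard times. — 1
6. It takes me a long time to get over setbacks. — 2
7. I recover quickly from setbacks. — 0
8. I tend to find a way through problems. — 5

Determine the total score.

Items 3, 6 describe the absence/opposite of resilience → reverse-score.
reversed = (0+5) − raw = 5 − raw.
  item 1: 0
  item 2: 5
  item 3: 5 − 4 = 1
  item 4: 5
  item 5: 1
  item 6: 5 − 2 = 3
  item 7: 0
  item 8: 5
Total = 0 + 5 + 1 + 5 + 1 + 3 + 0 + 5 = 20

20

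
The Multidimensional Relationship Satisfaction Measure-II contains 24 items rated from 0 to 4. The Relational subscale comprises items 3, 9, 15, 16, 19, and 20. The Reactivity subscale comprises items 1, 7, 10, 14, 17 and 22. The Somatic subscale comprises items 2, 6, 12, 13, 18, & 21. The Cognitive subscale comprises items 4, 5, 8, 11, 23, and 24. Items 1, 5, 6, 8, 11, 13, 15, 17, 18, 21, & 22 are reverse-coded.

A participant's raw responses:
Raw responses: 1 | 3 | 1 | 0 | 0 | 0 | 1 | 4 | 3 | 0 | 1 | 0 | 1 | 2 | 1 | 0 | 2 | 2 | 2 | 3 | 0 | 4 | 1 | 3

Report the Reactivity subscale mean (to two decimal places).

Reactivity items: 1, 7, 10, 14, 17, 22.
Of these, items 1, 17 and 22 are reverse-coded; reverse-coded value = 4 − response.
  item 1: 4 − 1 = 3
  item 7: 1
  item 10: 0
  item 14: 2
  item 17: 4 − 2 = 2
  item 22: 4 − 4 = 0
Sum = 3 + 1 + 0 + 2 + 2 + 0 = 8
Mean = 8 / 6 = 1.33

1.33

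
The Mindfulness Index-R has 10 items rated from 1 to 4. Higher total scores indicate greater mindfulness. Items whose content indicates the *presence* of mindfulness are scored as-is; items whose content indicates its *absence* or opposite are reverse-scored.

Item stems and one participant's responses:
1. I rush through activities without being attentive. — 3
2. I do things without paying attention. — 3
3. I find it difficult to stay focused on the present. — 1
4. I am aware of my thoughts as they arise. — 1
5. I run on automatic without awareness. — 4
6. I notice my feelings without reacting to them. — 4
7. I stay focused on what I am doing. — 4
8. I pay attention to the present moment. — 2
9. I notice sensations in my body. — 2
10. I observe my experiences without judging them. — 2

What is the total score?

Items 1, 2, 3, 5 describe the absence/opposite of mindfulness → reverse-score.
reverse-coded value = 5 − response.
  item 1: 5 − 3 = 2
  item 2: 5 − 3 = 2
  item 3: 5 − 1 = 4
  item 4: 1
  item 5: 5 − 4 = 1
  item 6: 4
  item 7: 4
  item 8: 2
  item 9: 2
  item 10: 2
Total = 2 + 2 + 4 + 1 + 1 + 4 + 4 + 2 + 2 + 2 = 24

24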